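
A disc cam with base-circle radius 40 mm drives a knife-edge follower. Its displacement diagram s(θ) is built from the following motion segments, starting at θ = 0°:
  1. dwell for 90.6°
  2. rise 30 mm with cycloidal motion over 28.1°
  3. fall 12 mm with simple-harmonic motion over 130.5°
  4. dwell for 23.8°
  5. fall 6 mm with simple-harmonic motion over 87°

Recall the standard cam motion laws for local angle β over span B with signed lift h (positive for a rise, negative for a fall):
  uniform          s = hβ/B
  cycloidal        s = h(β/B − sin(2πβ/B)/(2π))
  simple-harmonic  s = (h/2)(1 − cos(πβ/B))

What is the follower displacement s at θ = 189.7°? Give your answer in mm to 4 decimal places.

seg 1 [0°–90.6°] dwell: s stays 0.0000
seg 2 [90.6°–118.7°] cycloidal, h=30: full span → s += 30 → s = 30.0000
seg 3 [118.7°–249.2°] simple-harmonic, h=-12: θ=189.7° here. β=71, B=130.5. -12/2·(1 − cos(π·0.5441)) = -6.8279 → s = 23.1721

23.1721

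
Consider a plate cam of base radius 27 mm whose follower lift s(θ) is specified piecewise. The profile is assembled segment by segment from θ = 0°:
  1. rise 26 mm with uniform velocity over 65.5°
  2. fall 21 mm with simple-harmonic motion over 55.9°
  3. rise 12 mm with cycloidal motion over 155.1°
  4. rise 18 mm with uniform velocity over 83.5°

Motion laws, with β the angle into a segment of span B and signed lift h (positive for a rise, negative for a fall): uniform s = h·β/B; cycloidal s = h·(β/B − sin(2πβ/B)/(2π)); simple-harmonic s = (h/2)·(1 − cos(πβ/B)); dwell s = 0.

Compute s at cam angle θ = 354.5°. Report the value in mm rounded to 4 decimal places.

seg 1 [0°–65.5°] uniform, h=26: full span → s += 26 → s = 26.0000
seg 2 [65.5°–121.4°] simple-harmonic, h=-21: full span → s += -21 → s = 5.0000
seg 3 [121.4°–276.5°] cycloidal, h=12: full span → s += 12 → s = 17.0000
seg 4 [276.5°–360°] uniform, h=18: θ=354.5° here. β=78, B=83.5. 18·78/83.5 = 16.8144 → s = 33.8144

33.8144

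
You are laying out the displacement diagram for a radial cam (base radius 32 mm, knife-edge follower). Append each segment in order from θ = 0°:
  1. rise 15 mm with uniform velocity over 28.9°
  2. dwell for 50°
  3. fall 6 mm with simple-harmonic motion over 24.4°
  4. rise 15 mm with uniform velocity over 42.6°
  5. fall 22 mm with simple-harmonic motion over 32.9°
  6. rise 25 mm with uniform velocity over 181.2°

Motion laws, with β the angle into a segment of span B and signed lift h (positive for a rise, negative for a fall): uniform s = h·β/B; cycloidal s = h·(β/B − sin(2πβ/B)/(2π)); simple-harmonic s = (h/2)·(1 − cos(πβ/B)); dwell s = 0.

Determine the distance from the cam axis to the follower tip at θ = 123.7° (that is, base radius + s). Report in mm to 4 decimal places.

seg 1 [0°–28.9°] uniform, h=15: full span → s += 15 → s = 15.0000
seg 2 [28.9°–78.9°] dwell: s stays 15.0000
seg 3 [78.9°–103.3°] simple-harmonic, h=-6: full span → s += -6 → s = 9.0000
seg 4 [103.3°–145.9°] uniform, h=15: θ=123.7° here. β=20.4, B=42.6. 15·20.4/42.6 = 7.1831 → s = 16.1831
radial distance = base radius + s = 32 + 16.1831 = 48.1831

48.1831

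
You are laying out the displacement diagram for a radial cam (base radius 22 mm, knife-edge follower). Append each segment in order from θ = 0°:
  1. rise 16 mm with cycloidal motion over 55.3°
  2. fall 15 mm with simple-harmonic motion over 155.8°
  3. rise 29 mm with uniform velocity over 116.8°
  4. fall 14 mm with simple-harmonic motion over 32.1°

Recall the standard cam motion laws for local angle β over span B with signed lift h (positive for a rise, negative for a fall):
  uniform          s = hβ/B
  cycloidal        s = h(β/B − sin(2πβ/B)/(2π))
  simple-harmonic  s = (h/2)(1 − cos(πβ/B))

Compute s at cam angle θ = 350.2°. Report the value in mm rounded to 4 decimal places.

seg 1 [0°–55.3°] cycloidal, h=16: full span → s += 16 → s = 16.0000
seg 2 [55.3°–211.1°] simple-harmonic, h=-15: full span → s += -15 → s = 1.0000
seg 3 [211.1°–327.9°] uniform, h=29: full span → s += 29 → s = 30.0000
seg 4 [327.9°–360°] simple-harmonic, h=-14: θ=350.2° here. β=22.3, B=32.1. -14/2·(1 − cos(π·0.6947)) = -11.0197 → s = 18.9803

18.9803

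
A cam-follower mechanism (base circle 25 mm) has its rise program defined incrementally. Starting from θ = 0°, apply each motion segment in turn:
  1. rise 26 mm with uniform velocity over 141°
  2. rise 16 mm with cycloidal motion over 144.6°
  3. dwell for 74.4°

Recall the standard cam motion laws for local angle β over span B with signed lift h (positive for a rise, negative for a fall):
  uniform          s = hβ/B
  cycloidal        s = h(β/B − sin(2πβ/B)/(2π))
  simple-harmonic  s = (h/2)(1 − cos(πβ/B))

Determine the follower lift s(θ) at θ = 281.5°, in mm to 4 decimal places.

seg 1 [0°–141°] uniform, h=26: full span → s += 26 → s = 26.0000
seg 2 [141°–285.6°] cycloidal, h=16: θ=281.5° here. β=140.5, B=144.6. 16·(0.9716 − sin(2π·0.9716)/(2π)) = 15.9976 → s = 41.9976

41.9976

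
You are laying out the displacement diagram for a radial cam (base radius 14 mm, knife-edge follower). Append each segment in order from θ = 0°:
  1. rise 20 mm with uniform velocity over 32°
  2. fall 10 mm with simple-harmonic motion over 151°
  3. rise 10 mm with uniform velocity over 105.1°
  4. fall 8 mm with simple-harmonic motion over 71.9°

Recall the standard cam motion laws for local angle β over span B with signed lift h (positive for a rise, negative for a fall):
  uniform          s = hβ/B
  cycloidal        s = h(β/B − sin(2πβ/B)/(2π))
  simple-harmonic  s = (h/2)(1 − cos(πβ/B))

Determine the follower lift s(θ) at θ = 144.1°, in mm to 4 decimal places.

seg 1 [0°–32°] uniform, h=20: full span → s += 20 → s = 20.0000
seg 2 [32°–183°] simple-harmonic, h=-10: θ=144.1° here. β=112.1, B=151. -10/2·(1 − cos(π·0.7424)) = -8.4499 → s = 11.5501

11.5501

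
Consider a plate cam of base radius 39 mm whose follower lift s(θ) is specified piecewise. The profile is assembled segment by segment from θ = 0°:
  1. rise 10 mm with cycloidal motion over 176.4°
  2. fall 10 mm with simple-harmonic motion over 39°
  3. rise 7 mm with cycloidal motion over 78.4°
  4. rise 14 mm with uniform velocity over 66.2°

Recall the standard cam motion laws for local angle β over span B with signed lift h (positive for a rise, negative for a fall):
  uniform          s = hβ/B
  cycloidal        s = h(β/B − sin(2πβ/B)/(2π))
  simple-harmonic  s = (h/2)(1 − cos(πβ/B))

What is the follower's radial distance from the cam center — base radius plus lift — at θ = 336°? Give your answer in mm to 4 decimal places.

seg 1 [0°–176.4°] cycloidal, h=10: full span → s += 10 → s = 10.0000
seg 2 [176.4°–215.4°] simple-harmonic, h=-10: full span → s += -10 → s = 0.0000
seg 3 [215.4°–293.8°] cycloidal, h=7: full span → s += 7 → s = 7.0000
seg 4 [293.8°–360°] uniform, h=14: θ=336° here. β=42.2, B=66.2. 14·42.2/66.2 = 8.9245 → s = 15.9245
radial distance = base radius + s = 39 + 15.9245 = 54.9245

54.9245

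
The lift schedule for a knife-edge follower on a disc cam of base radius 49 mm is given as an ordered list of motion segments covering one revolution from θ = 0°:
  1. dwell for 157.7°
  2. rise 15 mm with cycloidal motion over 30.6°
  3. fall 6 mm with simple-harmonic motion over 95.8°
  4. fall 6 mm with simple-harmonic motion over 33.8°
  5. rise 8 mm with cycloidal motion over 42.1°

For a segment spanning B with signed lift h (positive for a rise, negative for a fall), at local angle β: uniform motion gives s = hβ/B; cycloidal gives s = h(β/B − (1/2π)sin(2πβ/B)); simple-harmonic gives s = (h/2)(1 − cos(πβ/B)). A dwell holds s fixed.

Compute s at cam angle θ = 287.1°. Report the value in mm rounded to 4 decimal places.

seg 1 [0°–157.7°] dwell: s stays 0.0000
seg 2 [157.7°–188.3°] cycloidal, h=15: full span → s += 15 → s = 15.0000
seg 3 [188.3°–284.1°] simple-harmonic, h=-6: full span → s += -6 → s = 9.0000
seg 4 [284.1°–317.9°] simple-harmonic, h=-6: θ=287.1° here. β=3, B=33.8. -6/2·(1 − cos(π·0.0888)) = -0.1159 → s = 8.8841

8.8841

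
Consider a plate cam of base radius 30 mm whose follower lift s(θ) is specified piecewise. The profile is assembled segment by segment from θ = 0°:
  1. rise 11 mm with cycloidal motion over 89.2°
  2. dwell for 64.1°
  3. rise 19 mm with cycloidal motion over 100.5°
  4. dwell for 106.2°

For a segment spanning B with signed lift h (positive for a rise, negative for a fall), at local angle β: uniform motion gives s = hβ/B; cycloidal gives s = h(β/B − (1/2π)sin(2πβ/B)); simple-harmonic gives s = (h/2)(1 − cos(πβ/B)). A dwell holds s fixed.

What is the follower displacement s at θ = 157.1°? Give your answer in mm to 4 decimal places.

seg 1 [0°–89.2°] cycloidal, h=11: full span → s += 11 → s = 11.0000
seg 2 [89.2°–153.3°] dwell: s stays 11.0000
seg 3 [153.3°–253.8°] cycloidal, h=19: θ=157.1° here. β=3.8, B=100.5. 19·(0.0378 − sin(2π·0.0378)/(2π)) = 0.0067 → s = 11.0067

11.0067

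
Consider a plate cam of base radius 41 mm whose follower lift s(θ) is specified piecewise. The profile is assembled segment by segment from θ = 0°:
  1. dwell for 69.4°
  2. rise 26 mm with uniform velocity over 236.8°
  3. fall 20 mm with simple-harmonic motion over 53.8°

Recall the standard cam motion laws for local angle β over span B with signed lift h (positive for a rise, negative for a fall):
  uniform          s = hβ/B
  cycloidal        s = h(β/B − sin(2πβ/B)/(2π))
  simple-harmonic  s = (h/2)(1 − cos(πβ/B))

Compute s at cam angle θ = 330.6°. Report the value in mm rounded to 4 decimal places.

seg 1 [0°–69.4°] dwell: s stays 0.0000
seg 2 [69.4°–306.2°] uniform, h=26: full span → s += 26 → s = 26.0000
seg 3 [306.2°–360°] simple-harmonic, h=-20: θ=330.6° here. β=24.4, B=53.8. -20/2·(1 − cos(π·0.4535)) = -8.5453 → s = 17.4547

17.4547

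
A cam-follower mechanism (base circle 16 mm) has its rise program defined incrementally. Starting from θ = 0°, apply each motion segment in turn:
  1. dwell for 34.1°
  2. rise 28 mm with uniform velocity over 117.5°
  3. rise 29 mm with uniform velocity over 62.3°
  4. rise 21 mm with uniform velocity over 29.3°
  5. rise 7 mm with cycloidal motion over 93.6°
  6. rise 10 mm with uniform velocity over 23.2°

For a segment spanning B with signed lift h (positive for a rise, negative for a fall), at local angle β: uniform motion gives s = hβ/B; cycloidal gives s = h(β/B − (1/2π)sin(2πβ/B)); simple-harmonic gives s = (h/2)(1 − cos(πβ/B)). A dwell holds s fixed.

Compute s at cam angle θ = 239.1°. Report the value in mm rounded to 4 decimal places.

seg 1 [0°–34.1°] dwell: s stays 0.0000
seg 2 [34.1°–151.6°] uniform, h=28: full span → s += 28 → s = 28.0000
seg 3 [151.6°–213.9°] uniform, h=29: full span → s += 29 → s = 57.0000
seg 4 [213.9°–243.2°] uniform, h=21: θ=239.1° here. β=25.2, B=29.3. 21·25.2/29.3 = 18.0614 → s = 75.0614

75.0614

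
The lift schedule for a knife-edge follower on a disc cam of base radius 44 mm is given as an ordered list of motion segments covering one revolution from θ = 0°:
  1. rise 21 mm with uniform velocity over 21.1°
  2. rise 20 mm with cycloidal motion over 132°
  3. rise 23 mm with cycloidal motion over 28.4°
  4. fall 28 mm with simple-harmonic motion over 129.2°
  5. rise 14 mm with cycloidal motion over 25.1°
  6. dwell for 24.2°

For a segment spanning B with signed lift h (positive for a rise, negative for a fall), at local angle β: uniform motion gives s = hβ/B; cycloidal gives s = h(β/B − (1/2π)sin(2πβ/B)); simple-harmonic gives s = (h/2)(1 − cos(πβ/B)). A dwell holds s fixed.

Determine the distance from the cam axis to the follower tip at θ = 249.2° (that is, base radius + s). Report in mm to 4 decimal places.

seg 1 [0°–21.1°] uniform, h=21: full span → s += 21 → s = 21.0000
seg 2 [21.1°–153.1°] cycloidal, h=20: full span → s += 20 → s = 41.0000
seg 3 [153.1°–181.5°] cycloidal, h=23: full span → s += 23 → s = 64.0000
seg 4 [181.5°–310.7°] simple-harmonic, h=-28: θ=249.2° here. β=67.7, B=129.2. -28/2·(1 − cos(π·0.5240)) = -15.0543 → s = 48.9457
radial distance = base radius + s = 44 + 48.9457 = 92.9457

92.9457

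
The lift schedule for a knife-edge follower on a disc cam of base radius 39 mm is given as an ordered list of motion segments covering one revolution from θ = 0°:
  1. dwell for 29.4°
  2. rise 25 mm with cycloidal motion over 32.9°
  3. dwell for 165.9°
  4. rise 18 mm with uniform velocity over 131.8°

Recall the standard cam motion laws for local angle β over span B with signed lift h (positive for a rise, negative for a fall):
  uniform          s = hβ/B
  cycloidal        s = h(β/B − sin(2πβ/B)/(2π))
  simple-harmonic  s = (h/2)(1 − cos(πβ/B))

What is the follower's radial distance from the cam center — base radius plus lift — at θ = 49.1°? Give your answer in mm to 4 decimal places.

seg 1 [0°–29.4°] dwell: s stays 0.0000
seg 2 [29.4°–62.3°] cycloidal, h=25: θ=49.1° here. β=19.7, B=32.9. 25·(0.5988 − sin(2π·0.5988)/(2π)) = 17.2837 → s = 17.2837
radial distance = base radius + s = 39 + 17.2837 = 56.2837

56.2837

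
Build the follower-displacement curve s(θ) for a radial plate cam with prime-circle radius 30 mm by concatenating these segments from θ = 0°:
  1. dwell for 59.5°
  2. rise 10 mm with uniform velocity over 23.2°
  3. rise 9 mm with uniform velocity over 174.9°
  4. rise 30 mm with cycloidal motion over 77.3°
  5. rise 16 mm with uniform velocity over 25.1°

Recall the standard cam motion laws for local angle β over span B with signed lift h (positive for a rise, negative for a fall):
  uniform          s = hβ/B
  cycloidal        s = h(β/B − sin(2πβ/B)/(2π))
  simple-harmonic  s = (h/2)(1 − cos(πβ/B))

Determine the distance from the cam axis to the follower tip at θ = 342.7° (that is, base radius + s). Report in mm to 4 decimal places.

seg 1 [0°–59.5°] dwell: s stays 0.0000
seg 2 [59.5°–82.7°] uniform, h=10: full span → s += 10 → s = 10.0000
seg 3 [82.7°–257.6°] uniform, h=9: full span → s += 9 → s = 19.0000
seg 4 [257.6°–334.9°] cycloidal, h=30: full span → s += 30 → s = 49.0000
seg 5 [334.9°–360°] uniform, h=16: θ=342.7° here. β=7.8, B=25.1. 16·7.8/25.1 = 4.9721 → s = 53.9721
radial distance = base radius + s = 30 + 53.9721 = 83.9721

83.9721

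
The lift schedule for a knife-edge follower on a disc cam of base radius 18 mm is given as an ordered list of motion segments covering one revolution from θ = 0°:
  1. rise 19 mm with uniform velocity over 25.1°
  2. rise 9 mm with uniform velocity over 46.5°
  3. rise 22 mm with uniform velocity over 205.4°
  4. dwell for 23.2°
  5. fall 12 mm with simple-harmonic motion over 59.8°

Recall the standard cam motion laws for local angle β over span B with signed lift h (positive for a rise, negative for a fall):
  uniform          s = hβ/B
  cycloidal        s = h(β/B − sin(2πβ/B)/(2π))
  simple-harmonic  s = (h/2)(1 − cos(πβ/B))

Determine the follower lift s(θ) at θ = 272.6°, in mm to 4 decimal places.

seg 1 [0°–25.1°] uniform, h=19: full span → s += 19 → s = 19.0000
seg 2 [25.1°–71.6°] uniform, h=9: full span → s += 9 → s = 28.0000
seg 3 [71.6°–277°] uniform, h=22: θ=272.6° here. β=201, B=205.4. 22·201/205.4 = 21.5287 → s = 49.5287

49.5287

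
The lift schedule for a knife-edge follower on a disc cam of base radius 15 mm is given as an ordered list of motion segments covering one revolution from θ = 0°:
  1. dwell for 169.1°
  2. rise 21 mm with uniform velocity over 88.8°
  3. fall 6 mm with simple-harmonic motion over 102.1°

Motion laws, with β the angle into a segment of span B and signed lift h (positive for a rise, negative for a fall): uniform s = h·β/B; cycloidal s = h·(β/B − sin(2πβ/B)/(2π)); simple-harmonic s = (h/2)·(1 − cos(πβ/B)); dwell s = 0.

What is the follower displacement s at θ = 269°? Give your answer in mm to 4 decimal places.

seg 1 [0°–169.1°] dwell: s stays 0.0000
seg 2 [169.1°–257.9°] uniform, h=21: full span → s += 21 → s = 21.0000
seg 3 [257.9°–360°] simple-harmonic, h=-6: θ=269° here. β=11.1, B=102.1. -6/2·(1 − cos(π·0.1087)) = -0.1733 → s = 20.8267

20.8267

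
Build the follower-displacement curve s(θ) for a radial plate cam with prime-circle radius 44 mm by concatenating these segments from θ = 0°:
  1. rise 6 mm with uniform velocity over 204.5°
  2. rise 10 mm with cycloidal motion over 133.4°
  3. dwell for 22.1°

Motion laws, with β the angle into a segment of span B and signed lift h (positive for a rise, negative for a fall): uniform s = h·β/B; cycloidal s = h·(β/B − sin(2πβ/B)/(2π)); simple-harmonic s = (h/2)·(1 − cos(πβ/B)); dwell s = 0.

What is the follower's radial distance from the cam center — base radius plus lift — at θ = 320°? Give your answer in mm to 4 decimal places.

seg 1 [0°–204.5°] uniform, h=6: full span → s += 6 → s = 6.0000
seg 2 [204.5°–337.9°] cycloidal, h=10: θ=320° here. β=115.5, B=133.4. 10·(0.8658 − sin(2π·0.8658)/(2π)) = 9.8466 → s = 15.8466
radial distance = base radius + s = 44 + 15.8466 = 59.8466

59.8466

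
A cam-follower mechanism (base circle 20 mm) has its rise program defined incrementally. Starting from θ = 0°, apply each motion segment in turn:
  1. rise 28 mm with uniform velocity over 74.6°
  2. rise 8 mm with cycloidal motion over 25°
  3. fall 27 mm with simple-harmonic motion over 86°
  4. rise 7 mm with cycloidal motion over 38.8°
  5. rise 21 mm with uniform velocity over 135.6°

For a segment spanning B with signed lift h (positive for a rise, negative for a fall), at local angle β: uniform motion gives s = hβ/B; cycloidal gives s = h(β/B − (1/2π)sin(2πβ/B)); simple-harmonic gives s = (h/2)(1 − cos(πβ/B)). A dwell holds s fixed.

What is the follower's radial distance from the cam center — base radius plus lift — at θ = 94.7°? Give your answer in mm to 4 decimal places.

seg 1 [0°–74.6°] uniform, h=28: full span → s += 28 → s = 28.0000
seg 2 [74.6°–99.6°] cycloidal, h=8: θ=94.7° here. β=20.1, B=25. 8·(0.8040 − sin(2π·0.8040)/(2π)) = 7.6327 → s = 35.6327
radial distance = base radius + s = 20 + 35.6327 = 55.6327

55.6327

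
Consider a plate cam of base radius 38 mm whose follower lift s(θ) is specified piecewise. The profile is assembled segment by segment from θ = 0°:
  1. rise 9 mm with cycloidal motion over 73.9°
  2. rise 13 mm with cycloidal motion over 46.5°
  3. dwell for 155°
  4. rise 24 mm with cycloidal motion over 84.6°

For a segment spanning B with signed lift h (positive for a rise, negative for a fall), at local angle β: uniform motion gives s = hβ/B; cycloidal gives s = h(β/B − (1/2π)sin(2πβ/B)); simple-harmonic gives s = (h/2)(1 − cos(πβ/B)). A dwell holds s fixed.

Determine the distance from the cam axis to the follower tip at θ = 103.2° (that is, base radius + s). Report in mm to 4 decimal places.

seg 1 [0°–73.9°] cycloidal, h=9: full span → s += 9 → s = 9.0000
seg 2 [73.9°–120.4°] cycloidal, h=13: θ=103.2° here. β=29.3, B=46.5. 13·(0.6301 − sin(2π·0.6301)/(2π)) = 9.7006 → s = 18.7006
radial distance = base radius + s = 38 + 18.7006 = 56.7006

56.7006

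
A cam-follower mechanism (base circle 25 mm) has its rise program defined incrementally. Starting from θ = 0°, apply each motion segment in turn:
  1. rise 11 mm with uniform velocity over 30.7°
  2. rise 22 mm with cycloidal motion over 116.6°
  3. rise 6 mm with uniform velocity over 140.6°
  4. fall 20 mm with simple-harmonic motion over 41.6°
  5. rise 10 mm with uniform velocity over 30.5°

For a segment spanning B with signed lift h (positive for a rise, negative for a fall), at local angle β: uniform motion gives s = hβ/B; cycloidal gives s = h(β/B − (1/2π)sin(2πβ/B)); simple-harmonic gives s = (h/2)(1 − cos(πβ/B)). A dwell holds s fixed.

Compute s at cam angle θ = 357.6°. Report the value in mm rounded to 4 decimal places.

seg 1 [0°–30.7°] uniform, h=11: full span → s += 11 → s = 11.0000
seg 2 [30.7°–147.3°] cycloidal, h=22: full span → s += 22 → s = 33.0000
seg 3 [147.3°–287.9°] uniform, h=6: full span → s += 6 → s = 39.0000
seg 4 [287.9°–329.5°] simple-harmonic, h=-20: full span → s += -20 → s = 19.0000
seg 5 [329.5°–360°] uniform, h=10: θ=357.6° here. β=28.1, B=30.5. 10·28.1/30.5 = 9.2131 → s = 28.2131

28.2131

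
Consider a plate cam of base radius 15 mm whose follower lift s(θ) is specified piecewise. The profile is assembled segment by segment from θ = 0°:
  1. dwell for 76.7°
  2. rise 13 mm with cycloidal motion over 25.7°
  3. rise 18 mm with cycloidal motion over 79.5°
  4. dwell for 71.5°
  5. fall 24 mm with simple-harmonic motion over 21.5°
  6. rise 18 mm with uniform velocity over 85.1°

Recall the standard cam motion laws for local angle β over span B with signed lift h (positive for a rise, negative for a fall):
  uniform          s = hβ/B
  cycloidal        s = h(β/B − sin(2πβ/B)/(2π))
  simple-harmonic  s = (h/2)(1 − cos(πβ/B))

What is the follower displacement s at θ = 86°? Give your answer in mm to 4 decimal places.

seg 1 [0°–76.7°] dwell: s stays 0.0000
seg 2 [76.7°–102.4°] cycloidal, h=13: θ=86° here. β=9.3, B=25.7. 13·(0.3619 − sin(2π·0.3619)/(2π)) = 3.1257 → s = 3.1257

3.1257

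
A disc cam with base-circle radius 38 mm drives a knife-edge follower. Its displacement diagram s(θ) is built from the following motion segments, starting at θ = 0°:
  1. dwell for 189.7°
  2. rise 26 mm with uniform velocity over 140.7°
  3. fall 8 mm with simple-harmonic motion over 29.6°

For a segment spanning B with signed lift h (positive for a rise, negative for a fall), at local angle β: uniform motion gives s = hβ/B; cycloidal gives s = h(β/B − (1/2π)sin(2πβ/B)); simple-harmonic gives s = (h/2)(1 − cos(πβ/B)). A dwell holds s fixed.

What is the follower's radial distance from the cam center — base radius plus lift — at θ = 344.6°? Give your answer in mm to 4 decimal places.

seg 1 [0°–189.7°] dwell: s stays 0.0000
seg 2 [189.7°–330.4°] uniform, h=26: full span → s += 26 → s = 26.0000
seg 3 [330.4°–360°] simple-harmonic, h=-8: θ=344.6° here. β=14.2, B=29.6. -8/2·(1 − cos(π·0.4797)) = -3.7454 → s = 22.2546
radial distance = base radius + s = 38 + 22.2546 = 60.2546

60.2546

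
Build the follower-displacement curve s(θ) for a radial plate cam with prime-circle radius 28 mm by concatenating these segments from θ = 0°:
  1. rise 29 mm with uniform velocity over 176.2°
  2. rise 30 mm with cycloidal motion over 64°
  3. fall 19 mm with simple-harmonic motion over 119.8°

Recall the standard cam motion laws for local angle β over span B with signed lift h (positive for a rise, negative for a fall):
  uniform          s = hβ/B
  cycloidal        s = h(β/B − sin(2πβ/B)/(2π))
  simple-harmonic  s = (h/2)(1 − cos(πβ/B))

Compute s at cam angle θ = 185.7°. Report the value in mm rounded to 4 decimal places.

seg 1 [0°–176.2°] uniform, h=29: full span → s += 29 → s = 29.0000
seg 2 [176.2°–240.2°] cycloidal, h=30: θ=185.7° here. β=9.5, B=64. 30·(0.1484 − sin(2π·0.1484)/(2π)) = 0.6181 → s = 29.6181

29.6181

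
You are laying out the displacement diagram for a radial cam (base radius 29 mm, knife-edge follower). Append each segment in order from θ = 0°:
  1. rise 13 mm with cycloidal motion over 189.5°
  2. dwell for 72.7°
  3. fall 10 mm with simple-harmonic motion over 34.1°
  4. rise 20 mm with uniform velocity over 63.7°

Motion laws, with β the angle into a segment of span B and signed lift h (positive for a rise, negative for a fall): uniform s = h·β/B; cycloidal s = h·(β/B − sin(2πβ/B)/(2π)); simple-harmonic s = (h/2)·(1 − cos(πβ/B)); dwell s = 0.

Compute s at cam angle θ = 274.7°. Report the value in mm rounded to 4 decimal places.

seg 1 [0°–189.5°] cycloidal, h=13: full span → s += 13 → s = 13.0000
seg 2 [189.5°–262.2°] dwell: s stays 13.0000
seg 3 [262.2°–296.3°] simple-harmonic, h=-10: θ=274.7° here. β=12.5, B=34.1. -10/2·(1 − cos(π·0.3666)) = -2.9649 → s = 10.0351

10.0351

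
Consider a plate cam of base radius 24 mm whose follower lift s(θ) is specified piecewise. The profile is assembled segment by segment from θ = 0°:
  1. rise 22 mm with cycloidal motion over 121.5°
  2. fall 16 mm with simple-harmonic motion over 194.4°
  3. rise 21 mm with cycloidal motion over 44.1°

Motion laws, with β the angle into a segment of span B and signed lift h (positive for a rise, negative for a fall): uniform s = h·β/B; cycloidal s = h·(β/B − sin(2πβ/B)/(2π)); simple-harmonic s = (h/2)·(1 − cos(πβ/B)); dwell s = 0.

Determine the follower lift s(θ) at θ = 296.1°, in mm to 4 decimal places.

seg 1 [0°–121.5°] cycloidal, h=22: full span → s += 22 → s = 22.0000
seg 2 [121.5°–315.9°] simple-harmonic, h=-16: θ=296.1° here. β=174.6, B=194.4. -16/2·(1 − cos(π·0.8981)) = -15.5939 → s = 6.4061

6.4061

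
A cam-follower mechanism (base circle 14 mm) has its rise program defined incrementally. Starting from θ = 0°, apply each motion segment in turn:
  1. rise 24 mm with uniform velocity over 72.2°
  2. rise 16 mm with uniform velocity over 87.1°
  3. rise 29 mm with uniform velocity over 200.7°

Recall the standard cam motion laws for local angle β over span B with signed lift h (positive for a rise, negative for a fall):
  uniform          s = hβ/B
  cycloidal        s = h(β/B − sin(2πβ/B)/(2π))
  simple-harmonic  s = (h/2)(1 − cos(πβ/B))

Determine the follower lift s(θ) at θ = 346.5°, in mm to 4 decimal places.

seg 1 [0°–72.2°] uniform, h=24: full span → s += 24 → s = 24.0000
seg 2 [72.2°–159.3°] uniform, h=16: full span → s += 16 → s = 40.0000
seg 3 [159.3°–360°] uniform, h=29: θ=346.5° here. β=187.2, B=200.7. 29·187.2/200.7 = 27.0493 → s = 67.0493

67.0493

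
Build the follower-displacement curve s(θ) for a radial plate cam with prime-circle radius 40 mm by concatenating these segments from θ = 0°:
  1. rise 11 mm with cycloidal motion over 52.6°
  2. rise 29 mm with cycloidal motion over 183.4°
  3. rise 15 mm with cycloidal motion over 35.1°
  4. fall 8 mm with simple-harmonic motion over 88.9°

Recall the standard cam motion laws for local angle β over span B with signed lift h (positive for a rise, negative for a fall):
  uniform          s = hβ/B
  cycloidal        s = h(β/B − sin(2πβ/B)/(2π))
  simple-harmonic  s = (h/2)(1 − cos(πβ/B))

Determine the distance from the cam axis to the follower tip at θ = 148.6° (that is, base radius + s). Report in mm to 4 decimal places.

seg 1 [0°–52.6°] cycloidal, h=11: full span → s += 11 → s = 11.0000
seg 2 [52.6°–236°] cycloidal, h=29: θ=148.6° here. β=96, B=183.4. 29·(0.5234 − sin(2π·0.5234)/(2π)) = 15.8574 → s = 26.8574
radial distance = base radius + s = 40 + 26.8574 = 66.8574

66.8574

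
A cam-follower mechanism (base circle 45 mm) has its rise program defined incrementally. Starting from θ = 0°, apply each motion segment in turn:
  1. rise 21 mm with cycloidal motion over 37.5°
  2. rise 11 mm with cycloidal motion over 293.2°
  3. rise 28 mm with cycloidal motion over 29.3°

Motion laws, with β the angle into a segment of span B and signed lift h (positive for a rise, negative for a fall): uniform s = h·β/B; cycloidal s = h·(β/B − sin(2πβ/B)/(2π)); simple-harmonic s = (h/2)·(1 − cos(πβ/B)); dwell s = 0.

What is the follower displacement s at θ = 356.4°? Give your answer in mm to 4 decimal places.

seg 1 [0°–37.5°] cycloidal, h=21: full span → s += 21 → s = 21.0000
seg 2 [37.5°–330.7°] cycloidal, h=11: full span → s += 11 → s = 32.0000
seg 3 [330.7°–360°] cycloidal, h=28: θ=356.4° here. β=25.7, B=29.3. 28·(0.8771 − sin(2π·0.8771)/(2π)) = 27.6683 → s = 59.6683

59.6683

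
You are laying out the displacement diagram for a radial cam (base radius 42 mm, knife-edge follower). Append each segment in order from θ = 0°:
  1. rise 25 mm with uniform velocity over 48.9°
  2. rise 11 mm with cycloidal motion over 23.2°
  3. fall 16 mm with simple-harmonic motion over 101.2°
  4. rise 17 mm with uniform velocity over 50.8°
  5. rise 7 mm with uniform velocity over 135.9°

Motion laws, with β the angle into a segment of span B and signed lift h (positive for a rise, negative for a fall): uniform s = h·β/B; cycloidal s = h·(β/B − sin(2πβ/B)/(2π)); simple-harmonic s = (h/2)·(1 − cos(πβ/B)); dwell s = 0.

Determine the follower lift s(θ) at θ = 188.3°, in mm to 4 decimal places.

seg 1 [0°–48.9°] uniform, h=25: full span → s += 25 → s = 25.0000
seg 2 [48.9°–72.1°] cycloidal, h=11: full span → s += 11 → s = 36.0000
seg 3 [72.1°–173.3°] simple-harmonic, h=-16: full span → s += -16 → s = 20.0000
seg 4 [173.3°–224.1°] uniform, h=17: θ=188.3° here. β=15, B=50.8. 17·15/50.8 = 5.0197 → s = 25.0197

25.0197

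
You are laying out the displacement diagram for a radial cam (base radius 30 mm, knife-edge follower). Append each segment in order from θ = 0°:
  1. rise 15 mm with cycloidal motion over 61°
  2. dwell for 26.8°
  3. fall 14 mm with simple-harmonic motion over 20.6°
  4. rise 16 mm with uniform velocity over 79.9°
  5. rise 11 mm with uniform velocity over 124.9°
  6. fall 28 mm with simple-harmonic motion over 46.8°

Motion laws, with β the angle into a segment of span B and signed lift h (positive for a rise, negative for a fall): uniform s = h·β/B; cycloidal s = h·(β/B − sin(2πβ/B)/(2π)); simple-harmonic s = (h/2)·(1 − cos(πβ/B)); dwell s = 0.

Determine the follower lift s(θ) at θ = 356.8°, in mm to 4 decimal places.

seg 1 [0°–61°] cycloidal, h=15: full span → s += 15 → s = 15.0000
seg 2 [61°–87.8°] dwell: s stays 15.0000
seg 3 [87.8°–108.4°] simple-harmonic, h=-14: full span → s += -14 → s = 1.0000
seg 4 [108.4°–188.3°] uniform, h=16: full span → s += 16 → s = 17.0000
seg 5 [188.3°–313.2°] uniform, h=11: full span → s += 11 → s = 28.0000
seg 6 [313.2°–360°] simple-harmonic, h=-28: θ=356.8° here. β=43.6, B=46.8. -28/2·(1 − cos(π·0.9316)) = -27.6782 → s = 0.3218

0.3218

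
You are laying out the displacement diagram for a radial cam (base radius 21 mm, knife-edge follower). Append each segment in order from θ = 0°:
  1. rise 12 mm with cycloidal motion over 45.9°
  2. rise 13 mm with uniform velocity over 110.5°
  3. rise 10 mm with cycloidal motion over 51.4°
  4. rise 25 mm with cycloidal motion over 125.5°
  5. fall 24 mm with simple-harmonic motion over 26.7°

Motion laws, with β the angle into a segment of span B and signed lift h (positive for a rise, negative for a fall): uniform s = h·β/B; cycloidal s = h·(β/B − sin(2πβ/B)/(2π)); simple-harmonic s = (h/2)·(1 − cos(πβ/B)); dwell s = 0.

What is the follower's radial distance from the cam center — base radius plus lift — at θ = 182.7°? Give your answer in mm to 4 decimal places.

seg 1 [0°–45.9°] cycloidal, h=12: full span → s += 12 → s = 12.0000
seg 2 [45.9°–156.4°] uniform, h=13: full span → s += 13 → s = 25.0000
seg 3 [156.4°–207.8°] cycloidal, h=10: θ=182.7° here. β=26.3, B=51.4. 10·(0.5117 − sin(2π·0.5117)/(2π)) = 5.2334 → s = 30.2334
radial distance = base radius + s = 21 + 30.2334 = 51.2334

51.2334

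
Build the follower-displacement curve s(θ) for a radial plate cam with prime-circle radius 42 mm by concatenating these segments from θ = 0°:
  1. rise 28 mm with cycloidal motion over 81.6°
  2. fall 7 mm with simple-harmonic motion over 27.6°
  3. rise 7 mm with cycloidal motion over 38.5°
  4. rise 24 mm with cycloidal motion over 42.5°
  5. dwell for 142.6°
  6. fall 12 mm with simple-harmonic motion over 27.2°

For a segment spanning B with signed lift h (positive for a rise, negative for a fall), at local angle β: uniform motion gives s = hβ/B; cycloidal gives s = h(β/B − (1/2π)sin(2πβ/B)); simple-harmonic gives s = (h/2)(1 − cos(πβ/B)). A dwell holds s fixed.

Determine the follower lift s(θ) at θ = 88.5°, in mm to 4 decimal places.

seg 1 [0°–81.6°] cycloidal, h=28: full span → s += 28 → s = 28.0000
seg 2 [81.6°–109.2°] simple-harmonic, h=-7: θ=88.5° here. β=6.9, B=27.6. -7/2·(1 − cos(π·0.2500)) = -1.0251 → s = 26.9749

26.9749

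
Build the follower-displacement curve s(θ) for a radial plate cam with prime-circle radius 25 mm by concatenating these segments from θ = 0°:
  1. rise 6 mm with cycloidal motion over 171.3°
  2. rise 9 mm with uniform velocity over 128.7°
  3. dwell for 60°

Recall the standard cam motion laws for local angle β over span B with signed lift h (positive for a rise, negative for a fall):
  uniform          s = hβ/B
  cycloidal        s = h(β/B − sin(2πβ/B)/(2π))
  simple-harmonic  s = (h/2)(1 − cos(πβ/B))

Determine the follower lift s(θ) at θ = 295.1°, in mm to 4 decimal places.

seg 1 [0°–171.3°] cycloidal, h=6: full span → s += 6 → s = 6.0000
seg 2 [171.3°–300°] uniform, h=9: θ=295.1° here. β=123.8, B=128.7. 9·123.8/128.7 = 8.6573 → s = 14.6573

14.6573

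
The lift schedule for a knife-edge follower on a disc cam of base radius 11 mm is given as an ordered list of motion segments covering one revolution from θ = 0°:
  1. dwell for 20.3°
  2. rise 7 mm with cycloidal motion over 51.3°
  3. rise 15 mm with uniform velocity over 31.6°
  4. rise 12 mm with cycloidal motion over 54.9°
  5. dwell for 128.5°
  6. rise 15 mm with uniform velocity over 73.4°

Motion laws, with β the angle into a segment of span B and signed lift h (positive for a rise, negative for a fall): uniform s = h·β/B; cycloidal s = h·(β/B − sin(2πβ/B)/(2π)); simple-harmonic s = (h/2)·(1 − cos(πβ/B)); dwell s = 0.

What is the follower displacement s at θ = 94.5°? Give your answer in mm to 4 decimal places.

seg 1 [0°–20.3°] dwell: s stays 0.0000
seg 2 [20.3°–71.6°] cycloidal, h=7: full span → s += 7 → s = 7.0000
seg 3 [71.6°–103.2°] uniform, h=15: θ=94.5° here. β=22.9, B=31.6. 15·22.9/31.6 = 10.8703 → s = 17.8703

17.8703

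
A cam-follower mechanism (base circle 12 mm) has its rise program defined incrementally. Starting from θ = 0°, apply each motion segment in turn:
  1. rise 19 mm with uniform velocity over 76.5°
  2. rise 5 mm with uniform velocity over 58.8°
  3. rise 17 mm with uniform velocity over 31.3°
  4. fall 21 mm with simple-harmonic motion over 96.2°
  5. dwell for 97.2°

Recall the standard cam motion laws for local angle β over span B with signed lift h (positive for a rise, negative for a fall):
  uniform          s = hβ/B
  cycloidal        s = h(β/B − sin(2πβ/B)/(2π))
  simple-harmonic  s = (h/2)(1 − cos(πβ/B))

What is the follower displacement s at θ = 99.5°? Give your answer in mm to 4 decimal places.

seg 1 [0°–76.5°] uniform, h=19: full span → s += 19 → s = 19.0000
seg 2 [76.5°–135.3°] uniform, h=5: θ=99.5° here. β=23, B=58.8. 5·23/58.8 = 1.9558 → s = 20.9558

20.9558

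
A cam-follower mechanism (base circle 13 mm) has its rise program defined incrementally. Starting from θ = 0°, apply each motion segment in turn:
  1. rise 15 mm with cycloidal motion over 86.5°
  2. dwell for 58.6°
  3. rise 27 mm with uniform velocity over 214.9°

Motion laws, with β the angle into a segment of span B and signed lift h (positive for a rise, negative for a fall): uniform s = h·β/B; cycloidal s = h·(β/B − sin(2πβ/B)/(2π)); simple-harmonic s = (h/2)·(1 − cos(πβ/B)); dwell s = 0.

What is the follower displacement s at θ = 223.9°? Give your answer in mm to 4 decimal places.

seg 1 [0°–86.5°] cycloidal, h=15: full span → s += 15 → s = 15.0000
seg 2 [86.5°–145.1°] dwell: s stays 15.0000
seg 3 [145.1°–360°] uniform, h=27: θ=223.9° here. β=78.8, B=214.9. 27·78.8/214.9 = 9.9004 → s = 24.9004

24.9004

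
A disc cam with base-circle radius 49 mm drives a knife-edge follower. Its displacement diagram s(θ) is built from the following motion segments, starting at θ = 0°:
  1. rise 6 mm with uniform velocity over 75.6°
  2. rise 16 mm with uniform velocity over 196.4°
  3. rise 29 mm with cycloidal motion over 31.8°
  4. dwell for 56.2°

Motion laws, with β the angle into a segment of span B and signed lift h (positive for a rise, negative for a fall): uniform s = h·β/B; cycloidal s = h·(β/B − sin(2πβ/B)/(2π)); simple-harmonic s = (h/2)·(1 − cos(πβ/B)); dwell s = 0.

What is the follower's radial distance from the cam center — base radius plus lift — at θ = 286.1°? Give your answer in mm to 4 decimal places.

seg 1 [0°–75.6°] uniform, h=6: full span → s += 6 → s = 6.0000
seg 2 [75.6°–272°] uniform, h=16: full span → s += 16 → s = 22.0000
seg 3 [272°–303.8°] cycloidal, h=29: θ=286.1° here. β=14.1, B=31.8. 29·(0.4434 − sin(2π·0.4434)/(2π)) = 11.2514 → s = 33.2514
radial distance = base radius + s = 49 + 33.2514 = 82.2514

82.2514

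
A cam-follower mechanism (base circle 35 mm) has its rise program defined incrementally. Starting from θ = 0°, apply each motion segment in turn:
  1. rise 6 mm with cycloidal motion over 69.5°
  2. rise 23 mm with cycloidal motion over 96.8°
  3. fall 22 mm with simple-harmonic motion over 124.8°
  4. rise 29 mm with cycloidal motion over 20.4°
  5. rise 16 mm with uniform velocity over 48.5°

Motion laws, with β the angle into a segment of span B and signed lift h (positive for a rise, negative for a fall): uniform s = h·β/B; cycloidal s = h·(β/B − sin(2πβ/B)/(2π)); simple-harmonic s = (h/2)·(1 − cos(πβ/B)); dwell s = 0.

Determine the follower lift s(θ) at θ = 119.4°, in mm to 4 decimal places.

seg 1 [0°–69.5°] cycloidal, h=6: full span → s += 6 → s = 6.0000
seg 2 [69.5°–166.3°] cycloidal, h=23: θ=119.4° here. β=49.9, B=96.8. 23·(0.5155 − sin(2π·0.5155)/(2π)) = 12.2122 → s = 18.2122

18.2122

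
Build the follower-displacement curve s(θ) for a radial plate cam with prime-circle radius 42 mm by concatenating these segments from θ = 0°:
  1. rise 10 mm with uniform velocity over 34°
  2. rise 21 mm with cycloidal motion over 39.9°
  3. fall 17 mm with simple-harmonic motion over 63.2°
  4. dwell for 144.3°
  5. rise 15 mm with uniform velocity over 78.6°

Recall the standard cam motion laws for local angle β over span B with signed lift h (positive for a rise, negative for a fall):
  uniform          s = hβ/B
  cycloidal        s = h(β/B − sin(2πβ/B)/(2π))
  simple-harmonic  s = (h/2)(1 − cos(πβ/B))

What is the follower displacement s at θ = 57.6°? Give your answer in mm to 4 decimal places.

seg 1 [0°–34°] uniform, h=10: full span → s += 10 → s = 10.0000
seg 2 [34°–73.9°] cycloidal, h=21: θ=57.6° here. β=23.6, B=39.9. 21·(0.5915 − sin(2π·0.5915)/(2π)) = 14.2381 → s = 24.2381

24.2381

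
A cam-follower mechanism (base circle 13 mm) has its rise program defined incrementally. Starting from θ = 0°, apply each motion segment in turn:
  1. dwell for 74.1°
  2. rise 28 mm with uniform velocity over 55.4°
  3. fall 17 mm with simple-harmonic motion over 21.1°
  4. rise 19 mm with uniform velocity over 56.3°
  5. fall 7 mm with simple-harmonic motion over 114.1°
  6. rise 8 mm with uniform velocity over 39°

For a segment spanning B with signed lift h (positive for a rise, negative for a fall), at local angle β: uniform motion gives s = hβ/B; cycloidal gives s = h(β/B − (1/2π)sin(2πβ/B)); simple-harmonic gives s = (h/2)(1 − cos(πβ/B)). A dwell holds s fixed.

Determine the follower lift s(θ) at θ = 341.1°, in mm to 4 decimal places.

seg 1 [0°–74.1°] dwell: s stays 0.0000
seg 2 [74.1°–129.5°] uniform, h=28: full span → s += 28 → s = 28.0000
seg 3 [129.5°–150.6°] simple-harmonic, h=-17: full span → s += -17 → s = 11.0000
seg 4 [150.6°–206.9°] uniform, h=19: full span → s += 19 → s = 30.0000
seg 5 [206.9°–321°] simple-harmonic, h=-7: full span → s += -7 → s = 23.0000
seg 6 [321°–360°] uniform, h=8: θ=341.1° here. β=20.1, B=39. 8·20.1/39 = 4.1231 → s = 27.1231

27.1231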